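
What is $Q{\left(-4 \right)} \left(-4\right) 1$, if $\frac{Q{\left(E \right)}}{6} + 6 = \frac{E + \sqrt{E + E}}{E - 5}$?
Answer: $\frac{400}{3} + \frac{16 i \sqrt{2}}{3} \approx 133.33 + 7.5425 i$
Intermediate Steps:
$Q{\left(E \right)} = -36 + \frac{6 \left(E + \sqrt{2} \sqrt{E}\right)}{-5 + E}$ ($Q{\left(E \right)} = -36 + 6 \frac{E + \sqrt{E + E}}{E - 5} = -36 + 6 \frac{E + \sqrt{2 E}}{-5 + E} = -36 + 6 \frac{E + \sqrt{2} \sqrt{E}}{-5 + E} = -36 + \frac{6 \left(E + \sqrt{2} \sqrt{E}\right)}{-5 + E}$)
$Q{\left(-4 \right)} \left(-4\right) 1 = \frac{6 \left(30 - -20 + \sqrt{2} \sqrt{-4}\right)}{-5 - 4} \left(-4\right) 1 = \frac{6 \left(30 + 20 + \sqrt{2} \cdot 2 i\right)}{-9} \left(-4\right) 1 = 6 \left(- \frac{1}{9}\right) \left(30 + 20 + 2 i \sqrt{2}\right) \left(-4\right) 1 = 6 \left(- \frac{1}{9}\right) \left(50 + 2 i \sqrt{2}\right) \left(-4\right) 1 = \left(- \frac{100}{3} - \frac{4 i \sqrt{2}}{3}\right) \left(-4\right) 1 = \left(\frac{400}{3} + \frac{16 i \sqrt{2}}{3}\right) 1 = \frac{400}{3} + \frac{16 i \sqrt{2}}{3}$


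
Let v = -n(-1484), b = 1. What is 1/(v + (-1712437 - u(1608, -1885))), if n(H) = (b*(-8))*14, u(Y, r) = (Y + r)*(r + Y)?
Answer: -1/1789054 ≈ -5.5895e-7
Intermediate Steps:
u(Y, r) = (Y + r)**2 (u(Y, r) = (Y + r)*(Y + r) = (Y + r)**2)
n(H) = -112 (n(H) = (1*(-8))*14 = -8*14 = -112)
v = 112 (v = -1*(-112) = 112)
1/(v + (-1712437 - u(1608, -1885))) = 1/(112 + (-1712437 - (1608 - 1885)**2)) = 1/(112 + (-1712437 - 1*(-277)**2)) = 1/(112 + (-1712437 - 1*76729)) = 1/(112 + (-1712437 - 76729)) = 1/(112 - 1789166) = 1/(-1789054) = -1/1789054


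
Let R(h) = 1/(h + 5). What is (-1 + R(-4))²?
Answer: 0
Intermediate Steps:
R(h) = 1/(5 + h)
(-1 + R(-4))² = (-1 + 1/(5 - 4))² = (-1 + 1/1)² = (-1 + 1)² = 0² = 0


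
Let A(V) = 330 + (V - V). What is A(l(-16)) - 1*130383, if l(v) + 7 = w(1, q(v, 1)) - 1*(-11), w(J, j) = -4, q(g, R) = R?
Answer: -130053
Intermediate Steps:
l(v) = 0 (l(v) = -7 + (-4 - 1*(-11)) = -7 + (-4 + 11) = -7 + 7 = 0)
A(V) = 330 (A(V) = 330 + 0 = 330)
A(l(-16)) - 1*130383 = 330 - 1*130383 = 330 - 130383 = -130053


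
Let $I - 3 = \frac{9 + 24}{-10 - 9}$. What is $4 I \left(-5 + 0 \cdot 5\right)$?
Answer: $- \frac{480}{19} \approx -25.263$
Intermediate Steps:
$I = \frac{24}{19}$ ($I = 3 + \frac{9 + 24}{-10 - 9} = 3 + \frac{33}{-19} = 3 + 33 \left(- \frac{1}{19}\right) = 3 - \frac{33}{19} = \frac{24}{19} \approx 1.2632$)
$4 I \left(-5 + 0 \cdot 5\right) = 4 \cdot \frac{24}{19} \left(-5 + 0 \cdot 5\right) = \frac{96 \left(-5 + 0\right)}{19} = \frac{96}{19} \left(-5\right) = - \frac{480}{19}$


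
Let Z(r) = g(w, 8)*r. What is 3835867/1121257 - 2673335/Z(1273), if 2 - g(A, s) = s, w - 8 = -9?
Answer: 3026793934241/8564160966 ≈ 353.43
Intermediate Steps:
w = -1 (w = 8 - 9 = -1)
g(A, s) = 2 - s
Z(r) = -6*r (Z(r) = (2 - 1*8)*r = (2 - 8)*r = -6*r)
3835867/1121257 - 2673335/Z(1273) = 3835867/1121257 - 2673335/((-6*1273)) = 3835867*(1/1121257) - 2673335/(-7638) = 3835867/1121257 - 2673335*(-1/7638) = 3835867/1121257 + 2673335/7638 = 3026793934241/8564160966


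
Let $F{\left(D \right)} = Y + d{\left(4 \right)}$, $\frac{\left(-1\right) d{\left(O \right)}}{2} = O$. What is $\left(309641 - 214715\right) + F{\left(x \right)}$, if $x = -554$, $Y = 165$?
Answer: $95083$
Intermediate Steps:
$d{\left(O \right)} = - 2 O$
$F{\left(D \right)} = 157$ ($F{\left(D \right)} = 165 - 8 = 157$)
$\left(309641 - 214715\right) + F{\left(x \right)} = \left(309641 - 214715\right) + 157 = 94926 + 157 = 95083$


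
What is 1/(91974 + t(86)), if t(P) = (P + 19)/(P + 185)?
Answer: 271/24925059 ≈ 1.0873e-5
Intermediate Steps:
t(P) = (19 + P)/(185 + P)
1/(91974 + t(86)) = 1/(91974 + (19 + 86)/(185 + 86)) = 1/(91974 + 105/271) = 1/(24925059/271) = 271/24925059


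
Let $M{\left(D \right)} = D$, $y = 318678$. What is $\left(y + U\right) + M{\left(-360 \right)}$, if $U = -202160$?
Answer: $116158$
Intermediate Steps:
$\left(y + U\right) + M{\left(-360 \right)} = \left(318678 - 202160\right) - 360 = 116518 - 360 = 116158$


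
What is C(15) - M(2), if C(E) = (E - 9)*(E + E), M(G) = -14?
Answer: 194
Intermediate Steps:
C(E) = 2*E*(-9 + E) (C(E) = (-9 + E)*(2*E) = 2*E*(-9 + E))
C(15) - M(2) = 2*15*(-9 + 15) - 1*(-14) = 2*15*6 + 14 = 180 + 14 = 194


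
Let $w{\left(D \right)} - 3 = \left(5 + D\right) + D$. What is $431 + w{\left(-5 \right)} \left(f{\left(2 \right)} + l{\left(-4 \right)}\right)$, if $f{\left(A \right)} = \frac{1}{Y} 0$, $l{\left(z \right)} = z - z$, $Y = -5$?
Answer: $431$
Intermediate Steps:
$l{\left(z \right)} = 0$
$w{\left(D \right)} = 8 + 2 D$ ($w{\left(D \right)} = 3 + \left(\left(5 + D\right) + D\right) = 3 + \left(5 + 2 D\right) = 8 + 2 D$)
$f{\left(A \right)} = 0$ ($f{\left(A \right)} = \frac{1}{-5} \cdot 0 = \left(- \frac{1}{5}\right) 0 = 0$)
$431 + w{\left(-5 \right)} \left(f{\left(2 \right)} + l{\left(-4 \right)}\right) = 431 + \left(8 + 2 \left(-5\right)\right) \left(0 + 0\right) = 431 + \left(8 - 10\right) 0 = 431 - 0 = 431 + 0 = 431$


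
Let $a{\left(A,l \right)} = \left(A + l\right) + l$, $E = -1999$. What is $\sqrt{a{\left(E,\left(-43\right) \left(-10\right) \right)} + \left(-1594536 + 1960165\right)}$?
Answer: $\sqrt{364490} \approx 603.73$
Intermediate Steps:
$a{\left(A,l \right)} = A + 2 l$
$\sqrt{a{\left(E,\left(-43\right) \left(-10\right) \right)} + \left(-1594536 + 1960165\right)} = \sqrt{\left(-1999 + 2 \left(\left(-43\right) \left(-10\right)\right)\right) + \left(-1594536 + 1960165\right)} = \sqrt{\left(-1999 + 2 \cdot 430\right) + 365629} = \sqrt{\left(-1999 + 860\right) + 365629} = \sqrt{-1139 + 365629} = \sqrt{364490}$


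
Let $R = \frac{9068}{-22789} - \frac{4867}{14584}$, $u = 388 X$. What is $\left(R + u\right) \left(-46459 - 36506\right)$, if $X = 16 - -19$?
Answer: $- \frac{374432220078944325}{332354776} \approx -1.1266 \cdot 10^{9}$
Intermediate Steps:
$X = 35$ ($X = 16 + 19 = 35$)
$u = 13580$ ($u = 388 \cdot 35 = 13580$)
$R = - \frac{243161775}{332354776}$ ($R = 9068 \left(- \frac{1}{22789}\right) - \frac{4867}{14584} = - \frac{9068}{22789} - \frac{4867}{14584} = - \frac{243161775}{332354776} \approx -0.73163$)
$\left(R + u\right) \left(-46459 - 36506\right) = \left(- \frac{243161775}{332354776} + 13580\right) \left(-46459 - 36506\right) = \frac{4513134696305}{332354776} \left(-82965\right) = - \frac{374432220078944325}{332354776}$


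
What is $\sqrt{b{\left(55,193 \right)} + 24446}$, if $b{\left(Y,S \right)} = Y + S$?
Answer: $\sqrt{24694} \approx 157.14$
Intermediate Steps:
$b{\left(Y,S \right)} = S + Y$
$\sqrt{b{\left(55,193 \right)} + 24446} = \sqrt{\left(193 + 55\right) + 24446} = \sqrt{248 + 24446} = \sqrt{24694}$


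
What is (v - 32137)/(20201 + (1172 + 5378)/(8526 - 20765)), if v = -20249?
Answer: -213717418/82411163 ≈ -2.5933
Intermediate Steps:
(v - 32137)/(20201 + (1172 + 5378)/(8526 - 20765)) = (-20249 - 32137)/(20201 + (1172 + 5378)/(8526 - 20765)) = -52386/(20201 + 6550/(-12239)) = -52386/(20201 + 6550*(-1/12239)) = -52386/(20201 - 6550/12239) = -52386/247233489/12239 = -52386*12239/247233489 = -213717418/82411163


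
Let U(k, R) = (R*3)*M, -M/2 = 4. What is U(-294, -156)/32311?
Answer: 3744/32311 ≈ 0.11587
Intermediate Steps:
M = -8 (M = -2*4 = -8)
U(k, R) = -24*R (U(k, R) = (R*3)*(-8) = (3*R)*(-8) = -24*R)
U(-294, -156)/32311 = -24*(-156)/32311 = 3744*(1/32311) = 3744/32311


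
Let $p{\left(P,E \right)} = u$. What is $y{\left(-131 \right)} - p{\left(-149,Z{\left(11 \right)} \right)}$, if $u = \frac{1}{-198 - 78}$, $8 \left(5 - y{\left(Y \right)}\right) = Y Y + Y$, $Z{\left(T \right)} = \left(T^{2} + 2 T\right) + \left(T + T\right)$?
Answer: $- \frac{293077}{138} \approx -2123.7$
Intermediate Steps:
$Z{\left(T \right)} = T^{2} + 4 T$ ($Z{\left(T \right)} = \left(T^{2} + 2 T\right) + 2 T = T^{2} + 4 T$)
$y{\left(Y \right)} = 5 - \frac{Y}{8} - \frac{Y^{2}}{8}$ ($y{\left(Y \right)} = 5 - \frac{Y Y + Y}{8} = 5 - \frac{Y^{2} + Y}{8} = 5 - \frac{Y + Y^{2}}{8} = 5 - \left(\frac{Y}{8} + \frac{Y^{2}}{8}\right) = 5 - \frac{Y}{8} - \frac{Y^{2}}{8}$)
$u = - \frac{1}{276}$ ($u = \frac{1}{-276} = - \frac{1}{276} \approx -0.0036232$)
$p{\left(P,E \right)} = - \frac{1}{276}$
$y{\left(-131 \right)} - p{\left(-149,Z{\left(11 \right)} \right)} = \left(5 - - \frac{131}{8} - \frac{\left(-131\right)^{2}}{8}\right) - - \frac{1}{276} = \left(5 + \frac{131}{8} - \frac{17161}{8}\right) + \frac{1}{276} = - \frac{8495}{4} + \frac{1}{276} = - \frac{293077}{138}$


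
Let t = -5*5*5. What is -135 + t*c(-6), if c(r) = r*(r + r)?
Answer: -9135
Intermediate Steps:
c(r) = 2*r**2 (c(r) = r*(2*r) = 2*r**2)
t = -125 (t = -25*5 = -125)
-135 + t*c(-6) = -135 - 250*(-6)**2 = -135 - 250*36 = -135 - 125*72 = -135 - 9000 = -9135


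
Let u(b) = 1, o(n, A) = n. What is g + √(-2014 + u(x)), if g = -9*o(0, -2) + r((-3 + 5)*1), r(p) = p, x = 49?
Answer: 2 + I*√2013 ≈ 2.0 + 44.866*I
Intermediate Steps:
g = 2 (g = -9*0 + (-3 + 5)*1 = 0 + 2*1 = 0 + 2 = 2)
g + √(-2014 + u(x)) = 2 + √(-2014 + 1) = 2 + √(-2013) = 2 + I*√2013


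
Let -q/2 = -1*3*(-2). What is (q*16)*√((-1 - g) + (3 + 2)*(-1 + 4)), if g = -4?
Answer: -576*√2 ≈ -814.59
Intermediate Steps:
q = -12 (q = -2*(-1*3)*(-2) = -(-6)*(-2) = -2*6 = -12)
(q*16)*√((-1 - g) + (3 + 2)*(-1 + 4)) = (-12*16)*√((-1 - 1*(-4)) + (3 + 2)*(-1 + 4)) = -192*√((-1 + 4) + 5*3) = -192*√(3 + 15) = -576*√2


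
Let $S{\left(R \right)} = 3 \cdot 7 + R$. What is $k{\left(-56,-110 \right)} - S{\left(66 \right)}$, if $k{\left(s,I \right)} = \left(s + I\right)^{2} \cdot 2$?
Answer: $55025$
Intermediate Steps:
$S{\left(R \right)} = 21 + R$
$k{\left(s,I \right)} = 2 \left(I + s\right)^{2}$ ($k{\left(s,I \right)} = \left(I + s\right)^{2} \cdot 2 = 2 \left(I + s\right)^{2}$)
$k{\left(-56,-110 \right)} - S{\left(66 \right)} = 2 \left(-110 - 56\right)^{2} - \left(21 + 66\right) = 2 \left(-166\right)^{2} - 87 = 2 \cdot 27556 - 87 = 55112 - 87 = 55025$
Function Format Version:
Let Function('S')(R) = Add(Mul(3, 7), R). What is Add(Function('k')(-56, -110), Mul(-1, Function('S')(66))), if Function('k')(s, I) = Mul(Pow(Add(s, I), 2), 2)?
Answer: 55025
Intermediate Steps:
Function('S')(R) = Add(21, R)
Function('k')(s, I) = Mul(2, Pow(Add(I, s), 2)) (Function('k')(s, I) = Mul(Pow(Add(I, s), 2), 2) = Mul(2, Pow(Add(I, s), 2)))
Add(Function('k')(-56, -110), Mul(-1, Function('S')(66))) = Add(Mul(2, Pow(Add(-110, -56), 2)), Mul(-1, Add(21, 66))) = Add(Mul(2, Pow(-166, 2)), Mul(-1, 87)) = Add(Mul(2, 27556), -87) = Add(55112, -87) = 55025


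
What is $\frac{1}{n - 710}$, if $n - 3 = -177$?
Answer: $- \frac{1}{884} \approx -0.0011312$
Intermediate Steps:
$n = -174$ ($n = 3 - 177 = -174$)
$\frac{1}{n - 710} = \frac{1}{-174 - 710} = \frac{1}{-884} = - \frac{1}{884}$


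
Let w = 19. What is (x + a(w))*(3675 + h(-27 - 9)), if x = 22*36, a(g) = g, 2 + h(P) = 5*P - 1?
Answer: 2832012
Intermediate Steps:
h(P) = -3 + 5*P (h(P) = -2 + (5*P - 1) = -2 + (-1 + 5*P) = -3 + 5*P)
x = 792
(x + a(w))*(3675 + h(-27 - 9)) = (792 + 19)*(3675 + (-3 + 5*(-27 - 9))) = 811*(3675 + (-3 + 5*(-36))) = 811*(3675 + (-3 - 180)) = 811*(3675 - 183) = 811*3492 = 2832012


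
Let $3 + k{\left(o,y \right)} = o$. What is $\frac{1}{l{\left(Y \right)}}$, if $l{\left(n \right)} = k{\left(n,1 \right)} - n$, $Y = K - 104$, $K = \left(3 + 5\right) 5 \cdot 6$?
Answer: $- \frac{1}{3} \approx -0.33333$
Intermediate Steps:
$k{\left(o,y \right)} = -3 + o$
$K = 240$ ($K = 8 \cdot 30 = 240$)
$Y = 136$ ($Y = 240 - 104 = 136$)
$l{\left(n \right)} = -3$ ($l{\left(n \right)} = \left(-3 + n\right) - n = -3$)
$\frac{1}{l{\left(Y \right)}} = \frac{1}{-3} = - \frac{1}{3}$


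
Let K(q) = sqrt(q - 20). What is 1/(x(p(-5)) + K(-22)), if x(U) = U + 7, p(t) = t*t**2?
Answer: -59/6983 - I*sqrt(42)/13966 ≈ -0.0084491 - 0.00046404*I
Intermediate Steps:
K(q) = sqrt(-20 + q)
p(t) = t**3
x(U) = 7 + U
1/(x(p(-5)) + K(-22)) = 1/((7 + (-5)**3) + sqrt(-20 - 22)) = 1/((7 - 125) + sqrt(-42)) = 1/(-118 + I*sqrt(42))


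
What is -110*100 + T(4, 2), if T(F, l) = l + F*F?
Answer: -10982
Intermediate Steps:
T(F, l) = l + F²
-110*100 + T(4, 2) = -110*100 + (2 + 4²) = -11000 + (2 + 16) = -11000 + 18 = -10982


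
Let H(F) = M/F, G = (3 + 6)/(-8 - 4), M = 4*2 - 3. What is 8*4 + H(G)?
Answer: 76/3 ≈ 25.333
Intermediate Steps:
M = 5 (M = 8 - 3 = 5)
G = -3/4 (G = 9/(-12) = 9*(-1/12) = -3/4 ≈ -0.75000)
H(F) = 5/F
8*4 + H(G) = 8*4 + 5/(-3/4) = 32 + 5*(-4/3) = 32 - 20/3 = 76/3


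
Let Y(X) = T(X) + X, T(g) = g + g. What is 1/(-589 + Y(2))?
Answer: -1/583 ≈ -0.0017153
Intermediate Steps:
T(g) = 2*g
Y(X) = 3*X (Y(X) = 2*X + X = 3*X)
1/(-589 + Y(2)) = 1/(-589 + 3*2) = 1/(-589 + 6) = 1/(-583) = -1/583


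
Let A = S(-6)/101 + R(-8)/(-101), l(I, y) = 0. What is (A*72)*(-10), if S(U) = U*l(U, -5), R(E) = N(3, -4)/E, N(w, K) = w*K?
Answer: 1080/101 ≈ 10.693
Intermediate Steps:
N(w, K) = K*w
R(E) = -12/E (R(E) = (-4*3)/E = -12/E)
S(U) = 0 (S(U) = U*0 = 0)
A = -3/202 (A = 0/101 - 12/(-8)/(-101) = 0*(1/101) - 12*(-⅛)*(-1/101) = 0 + (3/2)*(-1/101) = 0 - 3/202 = -3/202 ≈ -0.014851)
(A*72)*(-10) = -3/202*72*(-10) = -108/101*(-10) = 1080/101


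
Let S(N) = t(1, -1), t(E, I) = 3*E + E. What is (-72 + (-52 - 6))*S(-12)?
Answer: -520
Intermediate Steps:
t(E, I) = 4*E
S(N) = 4 (S(N) = 4*1 = 4)
(-72 + (-52 - 6))*S(-12) = (-72 + (-52 - 6))*4 = (-72 - 58)*4 = -130*4 = -520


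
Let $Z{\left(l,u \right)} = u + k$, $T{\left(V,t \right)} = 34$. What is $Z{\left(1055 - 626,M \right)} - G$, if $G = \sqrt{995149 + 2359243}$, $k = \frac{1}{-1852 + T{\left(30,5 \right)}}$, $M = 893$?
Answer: $\frac{1623473}{1818} - 2 \sqrt{838598} \approx -938.5$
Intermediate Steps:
$k = - \frac{1}{1818}$ ($k = \frac{1}{-1852 + 34} = \frac{1}{-1818} = - \frac{1}{1818} \approx -0.00055005$)
$Z{\left(l,u \right)} = - \frac{1}{1818} + u$ ($Z{\left(l,u \right)} = u - \frac{1}{1818} = - \frac{1}{1818} + u$)
$G = 2 \sqrt{838598}$ ($G = \sqrt{3354392} = 2 \sqrt{838598} \approx 1831.5$)
$Z{\left(1055 - 626,M \right)} - G = \left(- \frac{1}{1818} + 893\right) - 2 \sqrt{838598} = \frac{1623473}{1818} - 2 \sqrt{838598}$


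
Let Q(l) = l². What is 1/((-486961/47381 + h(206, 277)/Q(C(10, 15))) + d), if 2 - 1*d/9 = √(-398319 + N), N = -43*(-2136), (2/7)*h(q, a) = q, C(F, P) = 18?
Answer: 213123160613916/531841124207982756707 + 2121001495966224*I*√306471/5850252366287810323777 ≈ 4.0073e-7 + 0.00020071*I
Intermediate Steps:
h(q, a) = 7*q/2
N = 91848
d = 18 - 9*I*√306471 (d = 18 - 9*√(-398319 + 91848) = 18 - 9*I*√306471 ≈ 18.0 - 4982.4*I)
1/((-486961/47381 + h(206, 277)/Q(C(10, 15))) + d) = 1/((-486961/47381 + ((7/2)*206)/(18²)) + (18 - 9*I*√306471)) = 1/((-486961*1/47381 + 721/324) + (18 - 9*I*√306471)) = 1/((-486961/47381 + 721*(1/324)) + (18 - 9*I*√306471)) = 1/((-486961/47381 + 721/324) + (18 - 9*I*√306471)) = 1/(-123613663/15351444 + (18 - 9*I*√306471)) = 1/(152712329/15351444 - 9*I*√306471)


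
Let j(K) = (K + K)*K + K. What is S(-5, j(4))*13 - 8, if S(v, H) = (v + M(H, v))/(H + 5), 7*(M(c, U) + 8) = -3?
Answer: -3518/287 ≈ -12.258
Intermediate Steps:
M(c, U) = -59/7 (M(c, U) = -8 + (⅐)*(-3) = -8 - 3/7 = -59/7)
j(K) = K + 2*K² (j(K) = (2*K)*K + K = 2*K² + K = K + 2*K²)
S(v, H) = (-59/7 + v)/(5 + H) (S(v, H) = (v - 59/7)/(H + 5) = (-59/7 + v)/(5 + H))
S(-5, j(4))*13 - 8 = ((-59/7 - 5)/(5 + 4*(1 + 2*4)))*13 - 8 = (-94/7/(5 + 4*(1 + 8)))*13 - 8 = (-94/7/(5 + 4*9))*13 - 8 = (-94/7/(5 + 36))*13 - 8 = (-94/7/41)*13 - 8 = ((1/41)*(-94/7))*13 - 8 = -94/287*13 - 8 = -1222/287 - 8 = -3518/287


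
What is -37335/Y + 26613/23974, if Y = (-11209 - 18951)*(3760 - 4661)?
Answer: 72229085079/65147331184 ≈ 1.1087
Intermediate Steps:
Y = 27174160 (Y = -30160*(-901) = 27174160)
-37335/Y + 26613/23974 = -37335/27174160 + 26613/23974 = -37335*1/27174160 + 26613*(1/23974) = -7467/5434832 + 26613/23974 = 72229085079/65147331184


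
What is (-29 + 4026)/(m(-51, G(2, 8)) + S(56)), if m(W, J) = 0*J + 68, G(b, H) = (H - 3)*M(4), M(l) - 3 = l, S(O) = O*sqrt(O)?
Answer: -67949/42748 + 27979*sqrt(14)/10687 ≈ 8.2063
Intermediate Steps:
S(O) = O**(3/2)
M(l) = 3 + l
G(b, H) = -21 + 7*H (G(b, H) = (H - 3)*(3 + 4) = (-3 + H)*7 = -21 + 7*H)
m(W, J) = 68 (m(W, J) = 0 + 68 = 68)
(-29 + 4026)/(m(-51, G(2, 8)) + S(56)) = (-29 + 4026)/(68 + 56**(3/2)) = 3997/(68 + 112*sqrt(14))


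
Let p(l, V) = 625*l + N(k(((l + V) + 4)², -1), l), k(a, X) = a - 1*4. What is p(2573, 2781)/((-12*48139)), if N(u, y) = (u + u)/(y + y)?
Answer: -1388804595/495446588 ≈ -2.8031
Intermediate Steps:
k(a, X) = -4 + a (k(a, X) = a - 4 = -4 + a)
N(u, y) = u/y (N(u, y) = (2*u)/((2*y)) = (2*u)*(1/(2*y)) = u/y)
p(l, V) = 625*l + (-4 + (4 + V + l)²)/l (p(l, V) = 625*l + (-4 + ((l + V) + 4)²)/l = 625*l + (-4 + ((V + l) + 4)²)/l = 625*l + (-4 + (4 + V + l)²)/l)
p(2573, 2781)/((-12*48139)) = ((-4 + (4 + 2781 + 2573)² + 625*2573²)/2573)/((-12*48139)) = ((-4 + 5358² + 625*6620329)/2573)/(-577668) = ((-4 + 28708164 + 4137705625)/2573)*(-1/577668) = ((1/2573)*4166413785)*(-1/577668) = (4166413785/2573)*(-1/577668) = -1388804595/495446588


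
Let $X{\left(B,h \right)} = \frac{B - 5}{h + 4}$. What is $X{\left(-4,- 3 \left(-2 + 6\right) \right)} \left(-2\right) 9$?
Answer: $- \frac{81}{4} \approx -20.25$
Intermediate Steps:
$X{\left(B,h \right)} = \frac{-5 + B}{4 + h}$
$X{\left(-4,- 3 \left(-2 + 6\right) \right)} \left(-2\right) 9 = \frac{-5 - 4}{4 - 3 \left(-2 + 6\right)} \left(-2\right) 9 = \frac{1}{4 - 12} \left(-9\right) \left(-2\right) 9 = \frac{1}{-8} \left(-9\right) \left(-2\right) 9 = \left(- \frac{1}{8}\right) \left(-9\right) \left(-2\right) 9 = \frac{9}{8} \left(-2\right) 9 = \left(- \frac{9}{4}\right) 9 = - \frac{81}{4}$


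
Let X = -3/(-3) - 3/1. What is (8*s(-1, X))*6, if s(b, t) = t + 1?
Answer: -48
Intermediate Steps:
X = -2 (X = -3*(-⅓) - 3*1 = 1 - 3 = -2)
s(b, t) = 1 + t
(8*s(-1, X))*6 = (8*(1 - 2))*6 = (8*(-1))*6 = -8*6 = -48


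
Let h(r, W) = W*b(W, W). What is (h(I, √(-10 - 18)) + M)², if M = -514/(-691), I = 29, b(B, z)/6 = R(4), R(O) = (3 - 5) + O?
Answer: -1924939196/477481 + 24672*I*√7/691 ≈ -4031.4 + 94.466*I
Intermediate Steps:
R(O) = -2 + O
b(B, z) = 12 (b(B, z) = 6*(-2 + 4) = 6*2 = 12)
h(r, W) = 12*W (h(r, W) = W*12 = 12*W)
M = 514/691 (M = -514*(-1/691) = 514/691 ≈ 0.74385)
(h(I, √(-10 - 18)) + M)² = (12*√(-10 - 18) + 514/691)² = (12*√(-28) + 514/691)² = (12*(2*I*√7) + 514/691)² = (24*I*√7 + 514/691)² = (514/691 + 24*I*√7)²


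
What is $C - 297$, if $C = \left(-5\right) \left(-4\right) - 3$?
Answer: $-280$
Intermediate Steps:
$C = 17$ ($C = 20 - 3 = 17$)
$C - 297 = 17 - 297 = -280$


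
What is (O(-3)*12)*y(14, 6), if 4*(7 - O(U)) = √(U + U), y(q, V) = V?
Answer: 504 - 18*I*√6 ≈ 504.0 - 44.091*I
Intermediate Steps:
O(U) = 7 - √2*√U/4 (O(U) = 7 - √(U + U)/4 = 7 - √2*√U/4)
(O(-3)*12)*y(14, 6) = ((7 - √2*√(-3)/4)*12)*6 = ((7 - √2*I*√3/4)*12)*6 = ((7 - I*√6/4)*12)*6 = (84 - 3*I*√6)*6 = 504 - 18*I*√6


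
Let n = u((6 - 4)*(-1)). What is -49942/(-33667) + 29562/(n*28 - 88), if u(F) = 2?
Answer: -496832855/538672 ≈ -922.33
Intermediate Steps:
n = 2
-49942/(-33667) + 29562/(n*28 - 88) = -49942/(-33667) + 29562/(2*28 - 88) = -49942*(-1/33667) + 29562/(56 - 88) = 49942/33667 + 29562/(-32) = 49942/33667 + 29562*(-1/32) = 49942/33667 - 14781/16 = -496832855/538672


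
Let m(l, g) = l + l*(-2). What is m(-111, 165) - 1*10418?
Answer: -10307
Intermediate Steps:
m(l, g) = -l (m(l, g) = l - 2*l = -l)
m(-111, 165) - 1*10418 = -1*(-111) - 1*10418 = 111 - 10418 = -10307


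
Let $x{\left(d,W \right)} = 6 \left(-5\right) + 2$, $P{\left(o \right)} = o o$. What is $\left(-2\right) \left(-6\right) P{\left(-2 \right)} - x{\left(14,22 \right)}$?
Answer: $76$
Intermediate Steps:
$P{\left(o \right)} = o^{2}$
$x{\left(d,W \right)} = -28$ ($x{\left(d,W \right)} = -30 + 2 = -28$)
$\left(-2\right) \left(-6\right) P{\left(-2 \right)} - x{\left(14,22 \right)} = \left(-2\right) \left(-6\right) \left(-2\right)^{2} - -28 = 12 \cdot 4 + 28 = 48 + 28 = 76$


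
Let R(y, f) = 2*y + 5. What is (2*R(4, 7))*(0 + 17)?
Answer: 442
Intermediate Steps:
R(y, f) = 5 + 2*y
(2*R(4, 7))*(0 + 17) = (2*(5 + 2*4))*(0 + 17) = (2*(5 + 8))*17 = (2*13)*17 = 26*17 = 442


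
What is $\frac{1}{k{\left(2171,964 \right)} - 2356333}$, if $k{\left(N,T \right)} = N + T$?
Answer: $- \frac{1}{2353198} \approx -4.2495 \cdot 10^{-7}$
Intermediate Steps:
$\frac{1}{k{\left(2171,964 \right)} - 2356333} = \frac{1}{\left(2171 + 964\right) - 2356333} = \frac{1}{3135 - 2356333} = \frac{1}{-2353198} = - \frac{1}{2353198}$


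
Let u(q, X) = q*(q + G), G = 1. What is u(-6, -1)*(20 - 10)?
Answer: 300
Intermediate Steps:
u(q, X) = q*(1 + q) (u(q, X) = q*(q + 1) = q*(1 + q))
u(-6, -1)*(20 - 10) = (-6*(1 - 6))*(20 - 10) = -6*(-5)*10 = 30*10 = 300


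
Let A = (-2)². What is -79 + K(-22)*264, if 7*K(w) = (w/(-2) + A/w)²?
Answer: 47683/11 ≈ 4334.8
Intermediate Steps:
A = 4
K(w) = (4/w - w/2)²/7 (K(w) = (w/(-2) + 4/w)²/7 = (w*(-½) + 4/w)²/7 = (-w/2 + 4/w)²/7 = (4/w - w/2)²/7)
-79 + K(-22)*264 = -79 + ((1/28)*(-8 + (-22)²)²/(-22)²)*264 = -79 + ((1/28)*(1/484)*(-8 + 484)²)*264 = -79 + ((1/28)*(1/484)*476²)*264 = -79 + ((1/28)*(1/484)*226576)*264 = -79 + (2023/121)*264 = -79 + 48552/11 = 47683/11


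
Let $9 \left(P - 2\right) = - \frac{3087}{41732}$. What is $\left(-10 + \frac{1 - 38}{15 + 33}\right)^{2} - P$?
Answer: $\frac{2740748441}{24037632} \approx 114.02$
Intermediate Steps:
$P = \frac{83121}{41732}$ ($P = 2 + \frac{\left(-3087\right) \frac{1}{41732}}{9} = 2 + \frac{1}{9} \left(- \frac{3087}{41732}\right) = 2 - \frac{343}{41732} = \frac{83121}{41732} \approx 1.9918$)
$\left(-10 + \frac{1 - 38}{15 + 33}\right)^{2} - P = \left(-10 + \frac{1 - 38}{15 + 33}\right)^{2} - \frac{83121}{41732} = \left(-10 - \frac{37}{48}\right)^{2} - \frac{83121}{41732} = \left(- \frac{517}{48}\right)^{2} - \frac{83121}{41732} = \frac{267289}{2304} - \frac{83121}{41732} = \frac{2740748441}{24037632}$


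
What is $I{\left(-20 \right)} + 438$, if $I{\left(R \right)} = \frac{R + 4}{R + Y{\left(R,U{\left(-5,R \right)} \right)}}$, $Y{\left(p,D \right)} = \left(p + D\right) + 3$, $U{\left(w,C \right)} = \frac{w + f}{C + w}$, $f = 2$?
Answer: $\frac{202118}{461} \approx 438.43$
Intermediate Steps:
$U{\left(w,C \right)} = \frac{2 + w}{C + w}$ ($U{\left(w,C \right)} = \frac{w + 2}{C + w} = \frac{2 + w}{C + w}$)
$Y{\left(p,D \right)} = 3 + D + p$ ($Y{\left(p,D \right)} = \left(D + p\right) + 3 = 3 + D + p$)
$I{\left(R \right)} = \frac{4 + R}{3 - \frac{3}{-5 + R} + 2 R}$ ($I{\left(R \right)} = \frac{R + 4}{R + \left(3 + \frac{2 - 5}{R - 5} + R\right)} = \frac{4 + R}{R + \left(3 + \frac{1}{-5 + R} \left(-3\right) + R\right)} = \frac{4 + R}{R + \left(3 - \frac{3}{-5 + R} + R\right)} = \frac{4 + R}{R + \left(3 + R - \frac{3}{-5 + R}\right)} = \frac{4 + R}{3 - \frac{3}{-5 + R} + 2 R}$)
$I{\left(-20 \right)} + 438 = \frac{-20 + \left(-20\right)^{2} - -20}{-18 - -140 + 2 \left(-20\right)^{2}} + 438 = \frac{-20 + 400 + 20}{-18 + 140 + 2 \cdot 400} + 438 = \frac{1}{-18 + 140 + 800} \cdot 400 + 438 = \frac{1}{922} \cdot 400 + 438 = \frac{200}{461} + 438 = \frac{202118}{461}$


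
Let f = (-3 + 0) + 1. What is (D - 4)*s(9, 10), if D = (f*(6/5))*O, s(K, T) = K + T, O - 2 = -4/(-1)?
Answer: -1748/5 ≈ -349.60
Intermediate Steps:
O = 6 (O = 2 - 4/(-1) = 2 - 4*(-1) = 2 + 4 = 6)
f = -2 (f = -3 + 1 = -2)
D = -72/5 (D = -12/5*6 = -72/5 ≈ -14.400)
(D - 4)*s(9, 10) = (-72/5 - 4)*(9 + 10) = -92/5*19 = -1748/5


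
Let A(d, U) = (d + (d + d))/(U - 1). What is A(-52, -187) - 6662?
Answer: -313075/47 ≈ -6661.2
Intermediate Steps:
A(d, U) = 3*d/(-1 + U) (A(d, U) = (d + 2*d)/(-1 + U) = (3*d)/(-1 + U) = 3*d/(-1 + U))
A(-52, -187) - 6662 = 3*(-52)/(-1 - 187) - 6662 = 3*(-52)/(-188) - 6662 = 3*(-52)*(-1/188) - 6662 = 39/47 - 6662 = -313075/47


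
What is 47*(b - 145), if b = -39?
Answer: -8648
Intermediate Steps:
47*(b - 145) = 47*(-39 - 145) = 47*(-184) = -8648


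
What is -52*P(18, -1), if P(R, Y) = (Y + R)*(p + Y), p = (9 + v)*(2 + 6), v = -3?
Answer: -41548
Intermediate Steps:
p = 48 (p = (9 - 3)*(2 + 6) = 6*8 = 48)
P(R, Y) = (48 + Y)*(R + Y) (P(R, Y) = (Y + R)*(48 + Y) = (R + Y)*(48 + Y) = (48 + Y)*(R + Y))
-52*P(18, -1) = -52*((-1)**2 + 48*18 + 48*(-1) + 18*(-1)) = -52*(1 + 864 - 48 - 18) = -52*799 = -41548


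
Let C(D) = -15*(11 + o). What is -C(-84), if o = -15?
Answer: -60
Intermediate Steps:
C(D) = 60 (C(D) = -15*(11 - 15) = -15*(-4) = 60)
-C(-84) = -1*60 = -60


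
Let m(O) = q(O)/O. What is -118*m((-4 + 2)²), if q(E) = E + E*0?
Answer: -118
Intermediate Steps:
q(E) = E (q(E) = E + 0 = E)
m(O) = 1 (m(O) = O/O = 1)
-118*m((-4 + 2)²) = -118*1 = -118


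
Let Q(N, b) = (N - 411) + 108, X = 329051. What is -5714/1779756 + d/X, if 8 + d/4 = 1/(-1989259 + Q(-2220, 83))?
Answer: -964594930914229/291612067933098198 ≈ -0.0033078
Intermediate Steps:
Q(N, b) = -303 + N (Q(N, b) = (-411 + N) + 108 = -303 + N)
d = -31868514/995891 (d = -32 + 4/(-1989259 + (-303 - 2220)) = -32 + 4/(-1989259 - 2523) = -32 + 4/(-1991782) = -32 + 4*(-1/1991782) = -32 - 2/995891 = -31868514/995891 ≈ -32.000)
-5714/1779756 + d/X = -5714/1779756 - 31868514/995891/329051 = -5714*1/1779756 - 31868514/995891*1/329051 = -2857/889878 - 31868514/327698929441 = -964594930914229/291612067933098198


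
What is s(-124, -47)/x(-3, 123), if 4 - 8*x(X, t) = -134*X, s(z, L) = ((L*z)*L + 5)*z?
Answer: -135859856/199 ≈ -6.8271e+5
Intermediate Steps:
s(z, L) = z*(5 + z*L²) (s(z, L) = (z*L² + 5)*z = (5 + z*L²)*z = z*(5 + z*L²))
x(X, t) = ½ + 67*X/4 (x(X, t) = ½ - (-67)*X/4 = ½ + 67*X/4)
s(-124, -47)/x(-3, 123) = (-124*(5 - 124*(-47)²))/(½ + (67/4)*(-3)) = (-124*(5 - 124*2209))/(½ - 201/4) = (-124*(5 - 273916))/(-199/4) = -124*(-273911)*(-4/199) = 33964964*(-4/199) = -135859856/199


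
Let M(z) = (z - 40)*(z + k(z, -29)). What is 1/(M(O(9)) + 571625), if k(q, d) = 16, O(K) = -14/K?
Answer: 81/46253005 ≈ 1.7512e-6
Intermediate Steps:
M(z) = (-40 + z)*(16 + z) (M(z) = (z - 40)*(z + 16) = (-40 + z)*(16 + z))
1/(M(O(9)) + 571625) = 1/((-640 + (-14/9)**2 - (-336)/9) + 571625) = 1/((-640 + (-14*1/9)**2 - (-336)/9) + 571625) = 1/((-640 + (-14/9)**2 - 24*(-14/9)) + 571625) = 1/((-640 + 196/81 + 112/3) + 571625) = 1/(-48620/81 + 571625) = 1/(46253005/81) = 81/46253005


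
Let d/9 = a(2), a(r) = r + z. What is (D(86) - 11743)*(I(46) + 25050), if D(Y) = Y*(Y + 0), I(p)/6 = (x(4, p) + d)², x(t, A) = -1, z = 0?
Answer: -116430048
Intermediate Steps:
a(r) = r (a(r) = r + 0 = r)
d = 18 (d = 9*2 = 18)
I(p) = 1734 (I(p) = 6*(-1 + 18)² = 6*17² = 6*289 = 1734)
D(Y) = Y² (D(Y) = Y*Y = Y²)
(D(86) - 11743)*(I(46) + 25050) = (86² - 11743)*(1734 + 25050) = (7396 - 11743)*26784 = -4347*26784 = -116430048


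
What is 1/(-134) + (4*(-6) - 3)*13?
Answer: -47035/134 ≈ -351.01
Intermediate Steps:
1/(-134) + (4*(-6) - 3)*13 = -1/134 + (-24 - 3)*13 = -1/134 - 27*13 = -1/134 - 351 = -47035/134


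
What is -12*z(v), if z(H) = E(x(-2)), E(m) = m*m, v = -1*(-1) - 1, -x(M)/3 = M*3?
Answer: -3888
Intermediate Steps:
x(M) = -9*M (x(M) = -3*M*3 = -9*M)
v = 0 (v = 1 - 1 = 0)
E(m) = m²
z(H) = 324 (z(H) = (-9*(-2))² = 18² = 324)
-12*z(v) = -12*324 = -3888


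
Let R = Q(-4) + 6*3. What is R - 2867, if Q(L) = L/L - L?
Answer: -2844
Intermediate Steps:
Q(L) = 1 - L
R = 23 (R = (1 - 1*(-4)) + 6*3 = (1 + 4) + 18 = 5 + 18 = 23)
R - 2867 = 23 - 2867 = -2844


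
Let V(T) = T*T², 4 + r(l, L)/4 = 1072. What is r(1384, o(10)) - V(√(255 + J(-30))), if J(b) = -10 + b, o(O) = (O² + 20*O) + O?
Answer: 4272 - 215*√215 ≈ 1119.5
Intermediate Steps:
o(O) = O² + 21*O
r(l, L) = 4272 (r(l, L) = -16 + 4*1072 = -16 + 4288 = 4272)
V(T) = T³
r(1384, o(10)) - V(√(255 + J(-30))) = 4272 - (√(255 + (-10 - 30)))³ = 4272 - (√(255 - 40))³ = 4272 - (√215)³ = 4272 - 215*√215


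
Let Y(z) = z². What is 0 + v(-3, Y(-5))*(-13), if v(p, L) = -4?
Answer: 52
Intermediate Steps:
0 + v(-3, Y(-5))*(-13) = 0 - 4*(-13) = 0 + 52 = 52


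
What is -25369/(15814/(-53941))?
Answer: 1368429229/15814 ≈ 86533.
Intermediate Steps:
-25369/(15814/(-53941)) = -25369/(15814*(-1/53941)) = -25369/(-15814/53941) = -25369*(-53941/15814) = 1368429229/15814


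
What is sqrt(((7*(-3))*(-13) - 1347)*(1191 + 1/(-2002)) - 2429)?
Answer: I*sqrt(1284126870026)/1001 ≈ 1132.1*I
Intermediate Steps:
sqrt(((7*(-3))*(-13) - 1347)*(1191 + 1/(-2002)) - 2429) = sqrt((-21*(-13) - 1347)*(1191 - 1/2002) - 2429) = sqrt((273 - 1347)*(2384381/2002) - 2429) = sqrt(-1074*2384381/2002 - 2429) = sqrt(-1280412597/1001 - 2429) = sqrt(-1282844026/1001) = I*sqrt(1284126870026)/1001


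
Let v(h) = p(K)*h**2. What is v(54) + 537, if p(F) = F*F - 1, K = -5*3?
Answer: 653721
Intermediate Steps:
K = -15
p(F) = -1 + F**2 (p(F) = F**2 - 1 = -1 + F**2)
v(h) = 224*h**2 (v(h) = (-1 + (-15)**2)*h**2 = (-1 + 225)*h**2 = 224*h**2)
v(54) + 537 = 224*54**2 + 537 = 224*2916 + 537 = 653184 + 537 = 653721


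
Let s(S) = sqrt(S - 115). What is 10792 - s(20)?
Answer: 10792 - I*sqrt(95) ≈ 10792.0 - 9.7468*I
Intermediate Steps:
s(S) = sqrt(-115 + S)
10792 - s(20) = 10792 - sqrt(-115 + 20) = 10792 - sqrt(-95) = 10792 - I*sqrt(95)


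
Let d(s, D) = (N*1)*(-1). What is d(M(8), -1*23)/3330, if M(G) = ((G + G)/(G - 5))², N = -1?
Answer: 1/3330 ≈ 0.00030030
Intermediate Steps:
M(G) = 4*G²/(-5 + G)² (M(G) = ((2*G)/(-5 + G))² = (2*G/(-5 + G))² = 4*G²/(-5 + G)²)
d(s, D) = 1 (d(s, D) = -1*1*(-1) = -1*(-1) = 1)
d(M(8), -1*23)/3330 = 1/3330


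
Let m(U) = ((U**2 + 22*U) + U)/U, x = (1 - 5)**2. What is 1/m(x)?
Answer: 1/39 ≈ 0.025641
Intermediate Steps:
x = 16 (x = (-4)**2 = 16)
m(U) = (U**2 + 23*U)/U
1/m(x) = 1/(23 + 16) = 1/39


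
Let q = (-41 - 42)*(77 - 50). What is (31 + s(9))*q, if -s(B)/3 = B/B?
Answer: -62748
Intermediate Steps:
s(B) = -3 (s(B) = -3*B/B = -3*1 = -3)
q = -2241 (q = -83*27 = -2241)
(31 + s(9))*q = (31 - 3)*(-2241) = 28*(-2241) = -62748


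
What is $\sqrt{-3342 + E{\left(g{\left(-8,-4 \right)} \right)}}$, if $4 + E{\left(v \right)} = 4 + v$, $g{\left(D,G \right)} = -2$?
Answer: $4 i \sqrt{209} \approx 57.827 i$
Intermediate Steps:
$E{\left(v \right)} = v$ ($E{\left(v \right)} = -4 + \left(4 + v\right) = v$)
$\sqrt{-3342 + E{\left(g{\left(-8,-4 \right)} \right)}} = \sqrt{-3342 - 2} = \sqrt{-3344} = 4 i \sqrt{209}$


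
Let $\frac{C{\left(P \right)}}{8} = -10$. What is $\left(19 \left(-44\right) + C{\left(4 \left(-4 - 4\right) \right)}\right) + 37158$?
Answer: $36242$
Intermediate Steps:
$C{\left(P \right)} = -80$ ($C{\left(P \right)} = 8 \left(-10\right) = -80$)
$\left(19 \left(-44\right) + C{\left(4 \left(-4 - 4\right) \right)}\right) + 37158 = \left(19 \left(-44\right) - 80\right) + 37158 = \left(-836 - 80\right) + 37158 = -916 + 37158 = 36242$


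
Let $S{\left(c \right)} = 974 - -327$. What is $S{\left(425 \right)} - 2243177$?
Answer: $-2241876$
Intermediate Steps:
$S{\left(c \right)} = 1301$ ($S{\left(c \right)} = 974 + 327 = 1301$)
$S{\left(425 \right)} - 2243177 = 1301 - 2243177 = -2241876$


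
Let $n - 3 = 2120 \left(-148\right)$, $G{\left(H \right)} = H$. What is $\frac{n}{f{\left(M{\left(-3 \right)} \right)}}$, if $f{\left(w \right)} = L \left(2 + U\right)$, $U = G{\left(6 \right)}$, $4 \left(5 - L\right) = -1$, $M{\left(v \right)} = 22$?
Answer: $- \frac{313757}{42} \approx -7470.4$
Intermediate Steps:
$L = \frac{21}{4}$ ($L = 5 - - \frac{1}{4} = 5 + \frac{1}{4} = \frac{21}{4} \approx 5.25$)
$U = 6$
$f{\left(w \right)} = 42$ ($f{\left(w \right)} = \frac{21 \left(2 + 6\right)}{4} = \frac{21}{4} \cdot 8 = 42$)
$n = -313757$ ($n = 3 + 2120 \left(-148\right) = 3 - 313760 = -313757$)
$\frac{n}{f{\left(M{\left(-3 \right)} \right)}} = - \frac{313757}{42}$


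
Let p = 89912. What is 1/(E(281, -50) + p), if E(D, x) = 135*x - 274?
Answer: 1/82888 ≈ 1.2064e-5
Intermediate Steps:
E(D, x) = -274 + 135*x
1/(E(281, -50) + p) = 1/((-274 + 135*(-50)) + 89912) = 1/((-274 - 6750) + 89912) = 1/(-7024 + 89912) = 1/82888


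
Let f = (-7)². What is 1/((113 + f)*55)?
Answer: 1/8910 ≈ 0.00011223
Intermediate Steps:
f = 49
1/((113 + f)*55) = 1/((113 + 49)*55) = 1/(162*55) = 1/8910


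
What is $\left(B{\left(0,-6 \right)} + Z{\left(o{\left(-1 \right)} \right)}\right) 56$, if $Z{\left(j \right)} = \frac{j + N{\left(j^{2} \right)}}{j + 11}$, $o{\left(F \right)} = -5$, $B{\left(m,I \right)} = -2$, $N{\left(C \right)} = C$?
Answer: $\frac{224}{3} \approx 74.667$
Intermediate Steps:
$Z{\left(j \right)} = \frac{j + j^{2}}{11 + j}$ ($Z{\left(j \right)} = \frac{j + j^{2}}{j + 11} = \frac{j + j^{2}}{11 + j}$)
$\left(B{\left(0,-6 \right)} + Z{\left(o{\left(-1 \right)} \right)}\right) 56 = \left(-2 - \frac{5 \left(1 - 5\right)}{11 - 5}\right) 56 = \left(-2 - 5 \cdot \frac{1}{6} \left(-4\right)\right) 56 = \left(-2 - \frac{5}{6} \left(-4\right)\right) 56 = \left(-2 + \frac{10}{3}\right) 56 = \frac{4}{3} \cdot 56 = \frac{224}{3}$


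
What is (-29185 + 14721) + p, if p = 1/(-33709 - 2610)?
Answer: -525318017/36319 ≈ -14464.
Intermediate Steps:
p = -1/36319 (p = 1/(-36319) = -1/36319 ≈ -2.7534e-5)
(-29185 + 14721) + p = (-29185 + 14721) - 1/36319 = -14464 - 1/36319 = -525318017/36319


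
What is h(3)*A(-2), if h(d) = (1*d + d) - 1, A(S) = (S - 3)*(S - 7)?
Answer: 225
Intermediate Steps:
A(S) = (-7 + S)*(-3 + S) (A(S) = (-3 + S)*(-7 + S) = (-7 + S)*(-3 + S))
h(d) = -1 + 2*d (h(d) = (d + d) - 1 = 2*d - 1 = -1 + 2*d)
h(3)*A(-2) = (-1 + 2*3)*(21 + (-2)² - 10*(-2)) = (-1 + 6)*(21 + 4 + 20) = 5*45 = 225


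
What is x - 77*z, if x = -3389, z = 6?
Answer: -3851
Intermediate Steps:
x - 77*z = -3389 - 77*6 = -3389 - 1*462 = -3389 - 462 = -3851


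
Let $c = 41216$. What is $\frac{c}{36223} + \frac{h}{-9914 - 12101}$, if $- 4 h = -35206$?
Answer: $\frac{31813703}{43105370} \approx 0.73804$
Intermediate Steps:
$h = \frac{17603}{2}$ ($h = \left(- \frac{1}{4}\right) \left(-35206\right) = \frac{17603}{2} \approx 8801.5$)
$\frac{c}{36223} + \frac{h}{-9914 - 12101} = \frac{41216}{36223} + \frac{17603}{2 \left(-9914 - 12101\right)} = 41216 \cdot \frac{1}{36223} + \frac{17603}{2 \left(-22015\right)} = \frac{41216}{36223} + \frac{17603}{2} \left(- \frac{1}{22015}\right) = \frac{41216}{36223} - \frac{17603}{44030} = \frac{31813703}{43105370}$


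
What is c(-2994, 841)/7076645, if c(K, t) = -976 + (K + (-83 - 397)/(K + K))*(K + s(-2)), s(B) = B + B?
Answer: 1446052/1140215 ≈ 1.2682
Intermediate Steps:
s(B) = 2*B
c(K, t) = -976 + (-4 + K)*(K - 240/K) (c(K, t) = -976 + (K + (-83 - 397)/(K + K))*(K + 2*(-2)) = -976 + (K - 480*1/(2*K))*(K - 4) = -976 + (K - 240/K)*(-4 + K) = -976 + (-4 + K)*(K - 240/K))
c(-2994, 841)/7076645 = (-1216 + (-2994)² - 4*(-2994) + 960/(-2994))/7076645 = (-1216 + 8964036 + 11976 + 960*(-1/2994))*(1/7076645) = (-1216 + 8964036 + 11976 - 160/499)*(1/7076645) = (4478423044/499)*(1/7076645) = 1446052/1140215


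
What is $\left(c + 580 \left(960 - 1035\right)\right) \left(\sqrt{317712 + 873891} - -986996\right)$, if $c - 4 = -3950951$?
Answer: $-3942503211212 - 3994447 \sqrt{1191603} \approx -3.9469 \cdot 10^{12}$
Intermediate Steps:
$c = -3950947$ ($c = 4 - 3950951 = -3950947$)
$\left(c + 580 \left(960 - 1035\right)\right) \left(\sqrt{317712 + 873891} - -986996\right) = \left(-3950947 + 580 \left(960 - 1035\right)\right) \left(\sqrt{317712 + 873891} - -986996\right) = \left(-3950947 + 580 \left(-75\right)\right) \left(\sqrt{1191603} + \left(-190932 + 1177928\right)\right) = \left(-3950947 - 43500\right) \left(\sqrt{1191603} + 986996\right) = - 3994447 \left(986996 + \sqrt{1191603}\right) = -3942503211212 - 3994447 \sqrt{1191603}$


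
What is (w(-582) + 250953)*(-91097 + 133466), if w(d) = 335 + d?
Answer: 10622162514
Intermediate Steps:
(w(-582) + 250953)*(-91097 + 133466) = ((335 - 582) + 250953)*(-91097 + 133466) = (-247 + 250953)*42369 = 250706*42369 = 10622162514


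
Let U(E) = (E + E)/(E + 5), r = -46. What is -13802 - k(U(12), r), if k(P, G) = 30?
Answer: -13832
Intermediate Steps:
U(E) = 2*E/(5 + E) (U(E) = (2*E)/(5 + E) = 2*E/(5 + E))
-13802 - k(U(12), r) = -13802 - 1*30 = -13802 - 30 = -13832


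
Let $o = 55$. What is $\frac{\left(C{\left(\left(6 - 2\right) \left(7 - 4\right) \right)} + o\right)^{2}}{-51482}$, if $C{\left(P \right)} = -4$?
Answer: $- \frac{2601}{51482} \approx -0.050523$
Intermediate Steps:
$\frac{\left(C{\left(\left(6 - 2\right) \left(7 - 4\right) \right)} + o\right)^{2}}{-51482} = \frac{\left(-4 + 55\right)^{2}}{-51482} = 51^{2} \left(- \frac{1}{51482}\right) = 2601 \left(- \frac{1}{51482}\right) = - \frac{2601}{51482}$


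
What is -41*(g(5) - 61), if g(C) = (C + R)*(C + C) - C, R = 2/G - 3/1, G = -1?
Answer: 2706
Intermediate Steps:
R = -5 (R = 2/(-1) - 3/1 = 2*(-1) - 3*1 = -2 - 3 = -5)
g(C) = -C + 2*C*(-5 + C) (g(C) = (C - 5)*(C + C) - C = (-5 + C)*(2*C) - C = 2*C*(-5 + C) - C = -C + 2*C*(-5 + C))
-41*(g(5) - 61) = -41*(5*(-11 + 2*5) - 61) = -41*(5*(-11 + 10) - 61) = -41*(5*(-1) - 61) = -41*(-5 - 61) = -41*(-66) = 2706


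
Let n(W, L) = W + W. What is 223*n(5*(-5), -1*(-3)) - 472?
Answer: -11622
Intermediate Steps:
n(W, L) = 2*W
223*n(5*(-5), -1*(-3)) - 472 = 223*(2*(5*(-5))) - 472 = 223*(2*(-25)) - 472 = 223*(-50) - 472 = -11150 - 472 = -11622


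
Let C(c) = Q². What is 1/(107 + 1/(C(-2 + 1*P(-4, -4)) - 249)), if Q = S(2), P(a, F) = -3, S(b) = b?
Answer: 245/26214 ≈ 0.0093462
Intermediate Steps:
Q = 2
C(c) = 4 (C(c) = 2² = 4)
1/(107 + 1/(C(-2 + 1*P(-4, -4)) - 249)) = 1/(107 + 1/(4 - 249)) = 1/(107 + 1/(-245)) = 1/(107 - 1/245) = 1/(26214/245) = 245/26214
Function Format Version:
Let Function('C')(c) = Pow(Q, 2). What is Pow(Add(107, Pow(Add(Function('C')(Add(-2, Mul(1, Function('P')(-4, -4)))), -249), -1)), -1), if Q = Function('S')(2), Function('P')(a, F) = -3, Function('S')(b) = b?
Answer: Rational(245, 26214) ≈ 0.0093462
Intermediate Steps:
Q = 2
Function('C')(c) = 4 (Function('C')(c) = Pow(2, 2) = 4)
Pow(Add(107, Pow(Add(Function('C')(Add(-2, Mul(1, Function('P')(-4, -4)))), -249), -1)), -1) = Pow(Add(107, Pow(Add(4, -249), -1)), -1) = Pow(Add(107, Pow(-245, -1)), -1) = Pow(Add(107, Rational(-1, 245)), -1) = Pow(Rational(26214, 245), -1) = Rational(245, 26214)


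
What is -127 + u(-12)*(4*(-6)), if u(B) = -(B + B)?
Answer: -703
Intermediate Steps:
u(B) = -2*B
-127 + u(-12)*(4*(-6)) = -127 + (-2*(-12))*(4*(-6)) = -127 + 24*(-24) = -127 - 576 = -703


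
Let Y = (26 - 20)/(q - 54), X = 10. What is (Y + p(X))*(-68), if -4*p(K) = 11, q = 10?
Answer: 2159/11 ≈ 196.27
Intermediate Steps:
p(K) = -11/4 (p(K) = -¼*11 = -11/4)
Y = -3/22 (Y = (26 - 20)/(10 - 54) = 6/(-44) = 6*(-1/44) = -3/22 ≈ -0.13636)
(Y + p(X))*(-68) = (-3/22 - 11/4)*(-68) = -127/44*(-68) = 2159/11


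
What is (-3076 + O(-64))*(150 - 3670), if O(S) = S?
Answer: 11052800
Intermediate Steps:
(-3076 + O(-64))*(150 - 3670) = (-3076 - 64)*(150 - 3670) = -3140*(-3520) = 11052800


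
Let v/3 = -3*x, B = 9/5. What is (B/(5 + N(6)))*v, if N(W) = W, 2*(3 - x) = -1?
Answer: -567/110 ≈ -5.1545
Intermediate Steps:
x = 7/2 (x = 3 - 1/2*(-1) = 3 + 1/2 = 7/2 ≈ 3.5000)
B = 9/5 (B = 9*(1/5) = 9/5 ≈ 1.8000)
v = -63/2 (v = 3*(-3*7/2) = 3*(-21/2) = -63/2 ≈ -31.500)
(B/(5 + N(6)))*v = (9/(5*(5 + 6)))*(-63/2) = ((9/5)/11)*(-63/2) = ((9/5)*(1/11))*(-63/2) = (9/55)*(-63/2) = -567/110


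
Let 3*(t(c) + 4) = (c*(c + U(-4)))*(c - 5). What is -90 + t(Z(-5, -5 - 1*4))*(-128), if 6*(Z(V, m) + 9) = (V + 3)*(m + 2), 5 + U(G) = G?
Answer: 4245382/81 ≈ 52412.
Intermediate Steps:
U(G) = -5 + G
Z(V, m) = -9 + (2 + m)*(3 + V)/6 (Z(V, m) = -9 + ((V + 3)*(m + 2))/6 = -9 + ((3 + V)*(2 + m))/6 = -9 + ((2 + m)*(3 + V))/6 = -9 + (2 + m)*(3 + V)/6)
t(c) = -4 + c*(-9 + c)*(-5 + c)/3 (t(c) = -4 + ((c*(c + (-5 - 4)))*(c - 5))/3 = -4 + ((c*(c - 9))*(-5 + c))/3 = -4 + ((c*(-9 + c))*(-5 + c))/3 = -4 + (c*(-9 + c)*(-5 + c))/3 = -4 + c*(-9 + c)*(-5 + c)/3)
-90 + t(Z(-5, -5 - 1*4))*(-128) = -90 + (-4 + 15*(-8 + (-5 - 1*4)/2 + (1/3)*(-5) + (1/6)*(-5)*(-5 - 1*4)) - 14*(-8 + (-5 - 1*4)/2 + (1/3)*(-5) + (1/6)*(-5)*(-5 - 1*4))**2/3 + (-8 + (-5 - 1*4)/2 + (1/3)*(-5) + (1/6)*(-5)*(-5 - 1*4))**3/3)*(-128) = -90 + (-4 + 15*(-8 + (-5 - 4)/2 - 5/3 + (1/6)*(-5)*(-5 - 4)) - 14*(-8 + (-5 - 4)/2 - 5/3 + (1/6)*(-5)*(-5 - 4))**2/3 + (-8 + (-5 - 4)/2 - 5/3 + (1/6)*(-5)*(-5 - 4))**3/3)*(-128) = -90 + (-4 + 15*(-8 + (1/2)*(-9) - 5/3 + (1/6)*(-5)*(-9)) - 14*(-8 + (1/2)*(-9) - 5/3 + (1/6)*(-5)*(-9))**2/3 + (-8 + (1/2)*(-9) - 5/3 + (1/6)*(-5)*(-9))**3/3)*(-128) = -90 + (-4 + 15*(-8 - 9/2 - 5/3 + 15/2) - 14*(-8 - 9/2 - 5/3 + 15/2)**2/3 + (-8 - 9/2 - 5/3 + 15/2)**3/3)*(-128) = -90 + (-4 + 15*(-20/3) - 14*(-20/3)**2/3 + (-20/3)**3/3)*(-128) = -90 + (-4 - 100 - 14/3*400/9 + (1/3)*(-8000/27))*(-128) = -90 + (-4 - 100 - 5600/27 - 8000/81)*(-128) = -90 - 33224/81*(-128) = -90 + 4252672/81 = 4245382/81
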